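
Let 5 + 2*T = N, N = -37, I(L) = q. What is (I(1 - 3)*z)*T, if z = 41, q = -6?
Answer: 5166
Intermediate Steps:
I(L) = -6
T = -21 (T = -5/2 + (½)*(-37) = -5/2 - 37/2 = -21)
(I(1 - 3)*z)*T = -6*41*(-21) = -246*(-21) = 5166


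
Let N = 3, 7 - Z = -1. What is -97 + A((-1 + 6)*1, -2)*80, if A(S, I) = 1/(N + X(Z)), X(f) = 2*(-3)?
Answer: -371/3 ≈ -123.67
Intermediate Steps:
Z = 8 (Z = 7 - 1*(-1) = 7 + 1 = 8)
X(f) = -6
A(S, I) = -1/3 (A(S, I) = 1/(3 - 6) = 1/(-3) = -1/3)
-97 + A((-1 + 6)*1, -2)*80 = -97 - 1/3*80 = -97 - 80/3 = -371/3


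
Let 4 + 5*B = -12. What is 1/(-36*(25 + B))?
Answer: -5/3924 ≈ -0.0012742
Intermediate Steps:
B = -16/5 (B = -⅘ + (⅕)*(-12) = -⅘ - 12/5 = -16/5 ≈ -3.2000)
1/(-36*(25 + B)) = 1/(-36*(25 - 16/5)) = 1/(-36*109/5) = 1/(-3924/5) = -5/3924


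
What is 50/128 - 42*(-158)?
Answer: 424729/64 ≈ 6636.4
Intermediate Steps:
50/128 - 42*(-158) = 50*(1/128) + 6636 = 25/64 + 6636 = 424729/64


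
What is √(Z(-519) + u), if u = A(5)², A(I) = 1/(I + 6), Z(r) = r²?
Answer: √32592682/11 ≈ 519.00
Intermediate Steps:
A(I) = 1/(6 + I)
u = 1/121 (u = (1/(6 + 5))² = (1/11)² = 1/121 ≈ 0.0082645)
√(Z(-519) + u) = √((-519)² + 1/121) = √(269361 + 1/121) = √(32592682/121) = √32592682/11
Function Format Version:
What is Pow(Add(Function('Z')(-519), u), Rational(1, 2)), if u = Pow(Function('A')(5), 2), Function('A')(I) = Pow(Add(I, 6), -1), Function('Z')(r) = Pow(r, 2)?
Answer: Mul(Rational(1, 11), Pow(32592682, Rational(1, 2))) ≈ 519.00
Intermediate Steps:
Function('A')(I) = Pow(Add(6, I), -1)
u = Rational(1, 121) (u = Pow(Pow(Add(6, 5), -1), 2) = Pow(Pow(11, -1), 2) = Pow(Rational(1, 11), 2) = Rational(1, 121) ≈ 0.0082645)
Pow(Add(Function('Z')(-519), u), Rational(1, 2)) = Pow(Add(Pow(-519, 2), Rational(1, 121)), Rational(1, 2)) = Pow(Add(269361, Rational(1, 121)), Rational(1, 2)) = Pow(Rational(32592682, 121), Rational(1, 2)) = Mul(Rational(1, 11), Pow(32592682, Rational(1, 2)))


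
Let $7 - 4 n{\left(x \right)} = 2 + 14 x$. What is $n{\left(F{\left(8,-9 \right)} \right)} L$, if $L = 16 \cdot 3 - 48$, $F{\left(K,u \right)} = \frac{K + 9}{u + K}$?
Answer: $0$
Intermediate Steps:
$F{\left(K,u \right)} = \frac{9 + K}{K + u}$
$n{\left(x \right)} = \frac{5}{4} - \frac{7 x}{2}$ ($n{\left(x \right)} = \frac{7}{4} - \frac{2 + 14 x}{4} = \frac{7}{4} - \left(\frac{1}{2} + \frac{7 x}{2}\right) = \frac{5}{4} - \frac{7 x}{2}$)
$L = 0$ ($L = 48 - 48 = 0$)
$n{\left(F{\left(8,-9 \right)} \right)} L = \left(\frac{5}{4} - \frac{7 \frac{9 + 8}{8 - 9}}{2}\right) 0 = \left(\frac{5}{4} - \frac{7 \frac{1}{-1} \cdot 17}{2}\right) 0 = \left(\frac{5}{4} - \frac{7 \left(\left(-1\right) 17\right)}{2}\right) 0 = \left(\frac{5}{4} - - \frac{119}{2}\right) 0 = \left(\frac{5}{4} + \frac{119}{2}\right) 0 = \frac{243}{4} \cdot 0 = 0$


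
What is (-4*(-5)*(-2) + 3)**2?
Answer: 1369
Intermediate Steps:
(-4*(-5)*(-2) + 3)**2 = (20*(-2) + 3)**2 = (-40 + 3)**2 = (-37)**2 = 1369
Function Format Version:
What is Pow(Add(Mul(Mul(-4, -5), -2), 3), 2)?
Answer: 1369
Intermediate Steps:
Pow(Add(Mul(Mul(-4, -5), -2), 3), 2) = Pow(Add(Mul(20, -2), 3), 2) = Pow(Add(-40, 3), 2) = Pow(-37, 2) = 1369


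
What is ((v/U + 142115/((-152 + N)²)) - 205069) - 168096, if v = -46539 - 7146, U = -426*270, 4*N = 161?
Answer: -7058285927129/18915252 ≈ -3.7315e+5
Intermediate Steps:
N = 161/4 (N = (¼)*161 = 161/4 ≈ 40.250)
U = -115020
v = -53685
((v/U + 142115/((-152 + N)²)) - 205069) - 168096 = ((-53685/(-115020) + 142115/((-152 + 161/4)²)) - 205069) - 168096 = ((-53685*(-1/115020) + 142115/((-447/4)²)) - 205069) - 168096 = ((1193/2556 + 142115/(199809/16)) - 205069) - 168096 = ((1193/2556 + 142115*(16/199809)) - 205069) - 168096 = ((1193/2556 + 2273840/199809) - 205069) - 168096 = (224085451/18915252 - 205069) - 168096 = -3878707726937/18915252 - 168096 = -7058285927129/18915252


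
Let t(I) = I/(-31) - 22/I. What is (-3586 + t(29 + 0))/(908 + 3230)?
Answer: -3225337/3720062 ≈ -0.86701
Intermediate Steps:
t(I) = -22/I - I/31 (t(I) = I*(-1/31) - 22/I = -I/31 - 22/I = -22/I - I/31)
(-3586 + t(29 + 0))/(908 + 3230) = (-3586 + (-22/(29 + 0) - (29 + 0)/31))/(908 + 3230) = (-3586 + (-22/29 - 1/31*29))/4138 = (-3586 + (-22*1/29 - 29/31))*(1/4138) = (-3586 + (-22/29 - 29/31))*(1/4138) = (-3586 - 1523/899)*(1/4138) = -3225337/899*1/4138 = -3225337/3720062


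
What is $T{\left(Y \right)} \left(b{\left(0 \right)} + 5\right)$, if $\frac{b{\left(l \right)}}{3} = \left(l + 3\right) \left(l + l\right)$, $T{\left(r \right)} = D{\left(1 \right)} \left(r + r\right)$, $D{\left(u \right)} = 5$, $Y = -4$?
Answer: $-200$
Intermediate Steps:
$T{\left(r \right)} = 10 r$ ($T{\left(r \right)} = 5 \left(r + r\right) = 5 \cdot 2 r = 10 r$)
$b{\left(l \right)} = 6 l \left(3 + l\right)$ ($b{\left(l \right)} = 3 \left(l + 3\right) \left(l + l\right) = 3 \left(3 + l\right) 2 l = 3 \cdot 2 l \left(3 + l\right) = 6 l \left(3 + l\right)$)
$T{\left(Y \right)} \left(b{\left(0 \right)} + 5\right) = 10 \left(-4\right) \left(6 \cdot 0 \left(3 + 0\right) + 5\right) = - 40 \left(6 \cdot 0 \cdot 3 + 5\right) = - 40 \left(0 + 5\right) = \left(-40\right) 5 = -200$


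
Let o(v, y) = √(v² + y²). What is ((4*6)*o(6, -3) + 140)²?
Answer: 45520 + 20160*√5 ≈ 90599.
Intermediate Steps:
((4*6)*o(6, -3) + 140)² = ((4*6)*√(6² + (-3)²) + 140)² = (24*√(36 + 9) + 140)² = (24*√45 + 140)² = (24*(3*√5) + 140)² = (72*√5 + 140)² = (140 + 72*√5)²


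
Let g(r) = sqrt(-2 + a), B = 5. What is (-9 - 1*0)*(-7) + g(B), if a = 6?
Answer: 65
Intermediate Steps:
g(r) = 2 (g(r) = sqrt(-2 + 6) = sqrt(4) = 2)
(-9 - 1*0)*(-7) + g(B) = (-9 - 1*0)*(-7) + 2 = (-9 + 0)*(-7) + 2 = -9*(-7) + 2 = 63 + 2 = 65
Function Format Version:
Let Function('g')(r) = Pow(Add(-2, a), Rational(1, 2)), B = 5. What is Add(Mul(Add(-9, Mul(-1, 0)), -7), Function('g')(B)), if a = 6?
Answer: 65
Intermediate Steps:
Function('g')(r) = 2 (Function('g')(r) = Pow(Add(-2, 6), Rational(1, 2)) = Pow(4, Rational(1, 2)) = 2)
Add(Mul(Add(-9, Mul(-1, 0)), -7), Function('g')(B)) = Add(Mul(Add(-9, Mul(-1, 0)), -7), 2) = Add(Mul(Add(-9, 0), -7), 2) = Add(Mul(-9, -7), 2) = Add(63, 2) = 65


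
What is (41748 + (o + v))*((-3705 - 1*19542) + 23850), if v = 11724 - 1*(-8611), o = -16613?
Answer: 27418410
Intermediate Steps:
v = 20335 (v = 11724 + 8611 = 20335)
(41748 + (o + v))*((-3705 - 1*19542) + 23850) = (41748 + (-16613 + 20335))*((-3705 - 1*19542) + 23850) = (41748 + 3722)*((-3705 - 19542) + 23850) = 45470*(-23247 + 23850) = 45470*603 = 27418410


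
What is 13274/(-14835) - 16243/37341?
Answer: -245543113/184651245 ≈ -1.3298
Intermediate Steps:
13274/(-14835) - 16243/37341 = 13274*(-1/14835) - 16243*1/37341 = -13274/14835 - 16243/37341 = -245543113/184651245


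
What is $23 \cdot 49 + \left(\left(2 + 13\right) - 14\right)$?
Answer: $1128$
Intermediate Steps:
$23 \cdot 49 + \left(\left(2 + 13\right) - 14\right) = 1127 + \left(15 - 14\right) = 1127 + 1 = 1128$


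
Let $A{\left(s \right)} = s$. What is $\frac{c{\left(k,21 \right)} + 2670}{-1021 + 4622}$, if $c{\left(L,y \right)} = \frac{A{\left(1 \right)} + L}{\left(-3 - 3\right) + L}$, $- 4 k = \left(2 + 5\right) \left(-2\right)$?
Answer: $\frac{13341}{18005} \approx 0.74096$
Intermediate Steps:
$k = \frac{7}{2}$ ($k = - \frac{\left(2 + 5\right) \left(-2\right)}{4} = - \frac{7 \left(-2\right)}{4} = \left(- \frac{1}{4}\right) \left(-14\right) = \frac{7}{2} \approx 3.5$)
$c{\left(L,y \right)} = \frac{1 + L}{-6 + L}$ ($c{\left(L,y \right)} = \frac{1 + L}{\left(-3 - 3\right) + L} = \frac{1 + L}{-6 + L}$)
$\frac{c{\left(k,21 \right)} + 2670}{-1021 + 4622} = \frac{\frac{1 + \frac{7}{2}}{-6 + \frac{7}{2}} + 2670}{-1021 + 4622} = \frac{\frac{1}{- \frac{5}{2}} \cdot \frac{9}{2} + 2670}{3601} = \left(\left(- \frac{2}{5}\right) \frac{9}{2} + 2670\right) \frac{1}{3601} = \left(- \frac{9}{5} + 2670\right) \frac{1}{3601} = \frac{13341}{5} \cdot \frac{1}{3601} = \frac{13341}{18005}$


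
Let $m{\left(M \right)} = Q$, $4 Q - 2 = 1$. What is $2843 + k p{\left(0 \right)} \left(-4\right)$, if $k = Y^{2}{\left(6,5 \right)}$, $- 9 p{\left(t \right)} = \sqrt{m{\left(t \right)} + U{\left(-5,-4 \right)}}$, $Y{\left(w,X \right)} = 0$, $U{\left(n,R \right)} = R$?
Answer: $2843$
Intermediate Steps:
$Q = \frac{3}{4}$ ($Q = \frac{1}{2} + \frac{1}{4} \cdot 1 = \frac{1}{2} + \frac{1}{4} = \frac{3}{4} \approx 0.75$)
$m{\left(M \right)} = \frac{3}{4}$
$p{\left(t \right)} = - \frac{i \sqrt{13}}{18}$ ($p{\left(t \right)} = - \frac{\sqrt{\frac{3}{4} - 4}}{9} = - \frac{\sqrt{- \frac{13}{4}}}{9} = - \frac{\frac{1}{2} i \sqrt{13}}{9} = - \frac{i \sqrt{13}}{18}$)
$k = 0$ ($k = 0^{2} = 0$)
$2843 + k p{\left(0 \right)} \left(-4\right) = 2843 + 0 \left(- \frac{i \sqrt{13}}{18}\right) \left(-4\right) = 2843 + 0 \left(-4\right) = 2843 + 0 = 2843$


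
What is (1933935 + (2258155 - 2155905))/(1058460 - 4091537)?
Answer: -2036185/3033077 ≈ -0.67133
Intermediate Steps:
(1933935 + (2258155 - 2155905))/(1058460 - 4091537) = (1933935 + 102250)/(-3033077) = 2036185*(-1/3033077) = -2036185/3033077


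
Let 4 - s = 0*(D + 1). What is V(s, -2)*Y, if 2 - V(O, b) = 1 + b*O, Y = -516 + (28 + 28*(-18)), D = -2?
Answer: -8928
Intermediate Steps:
s = 4 (s = 4 - 0*(-2 + 1) = 4 - 0*(-1) = 4 - 1*0 = 4 + 0 = 4)
Y = -992 (Y = -516 + (28 - 504) = -516 - 476 = -992)
V(O, b) = 1 - O*b (V(O, b) = 2 - (1 + b*O) = 2 - (1 + O*b) = 2 + (-1 - O*b) = 1 - O*b)
V(s, -2)*Y = (1 - 1*4*(-2))*(-992) = (1 + 8)*(-992) = 9*(-992) = -8928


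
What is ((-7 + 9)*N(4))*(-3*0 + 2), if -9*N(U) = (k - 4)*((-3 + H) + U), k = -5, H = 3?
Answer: 16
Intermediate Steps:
N(U) = U (N(U) = -(-5 - 4)*((-3 + 3) + U)/9 = -(-1)*(0 + U) = -(-1)*U = U)
((-7 + 9)*N(4))*(-3*0 + 2) = ((-7 + 9)*4)*(-3*0 + 2) = (2*4)*(0 + 2) = 8*2 = 16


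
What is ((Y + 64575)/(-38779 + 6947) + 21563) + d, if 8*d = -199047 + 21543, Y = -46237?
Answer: -57553/92 ≈ -625.58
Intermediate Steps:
d = -22188 (d = (-199047 + 21543)/8 = (⅛)*(-177504) = -22188)
((Y + 64575)/(-38779 + 6947) + 21563) + d = ((-46237 + 64575)/(-38779 + 6947) + 21563) - 22188 = (18338/(-31832) + 21563) - 22188 = (18338*(-1/31832) + 21563) - 22188 = (-53/92 + 21563) - 22188 = 1983743/92 - 22188 = -57553/92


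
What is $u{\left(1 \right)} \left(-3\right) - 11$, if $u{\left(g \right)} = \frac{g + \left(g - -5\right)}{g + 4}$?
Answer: $- \frac{76}{5} \approx -15.2$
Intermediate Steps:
$u{\left(g \right)} = \frac{5 + 2 g}{4 + g}$ ($u{\left(g \right)} = \frac{g + \left(g + 5\right)}{4 + g} = \frac{g + \left(5 + g\right)}{4 + g} = \frac{5 + 2 g}{4 + g}$)
$u{\left(1 \right)} \left(-3\right) - 11 = \frac{5 + 2 \cdot 1}{4 + 1} \left(-3\right) - 11 = \frac{5 + 2}{5} \left(-3\right) - 11 = \frac{1}{5} \cdot 7 \left(-3\right) - 11 = \frac{7}{5} \left(-3\right) - 11 = - \frac{21}{5} - 11 = - \frac{76}{5}$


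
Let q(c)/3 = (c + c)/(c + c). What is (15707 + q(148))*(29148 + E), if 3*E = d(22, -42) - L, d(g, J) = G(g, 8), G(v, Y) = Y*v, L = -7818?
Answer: 1499330980/3 ≈ 4.9978e+8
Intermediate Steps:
q(c) = 3 (q(c) = 3*((c + c)/(c + c)) = 3*((2*c)/((2*c))) = 3*((2*c)*(1/(2*c))) = 3*1 = 3)
d(g, J) = 8*g
E = 7994/3 (E = (8*22 - 1*(-7818))/3 = (176 + 7818)/3 = (⅓)*7994 = 7994/3 ≈ 2664.7)
(15707 + q(148))*(29148 + E) = (15707 + 3)*(29148 + 7994/3) = 15710*(95438/3) = 1499330980/3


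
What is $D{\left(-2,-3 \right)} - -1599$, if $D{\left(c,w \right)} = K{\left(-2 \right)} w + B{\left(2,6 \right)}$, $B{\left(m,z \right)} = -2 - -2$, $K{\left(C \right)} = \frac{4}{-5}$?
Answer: $\frac{8007}{5} \approx 1601.4$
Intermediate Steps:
$K{\left(C \right)} = - \frac{4}{5}$ ($K{\left(C \right)} = 4 \left(- \frac{1}{5}\right) = - \frac{4}{5}$)
$B{\left(m,z \right)} = 0$ ($B{\left(m,z \right)} = -2 + 2 = 0$)
$D{\left(c,w \right)} = - \frac{4 w}{5}$ ($D{\left(c,w \right)} = - \frac{4 w}{5} + 0 = - \frac{4 w}{5}$)
$D{\left(-2,-3 \right)} - -1599 = \left(- \frac{4}{5}\right) \left(-3\right) - -1599 = \frac{12}{5} + 1599 = \frac{8007}{5}$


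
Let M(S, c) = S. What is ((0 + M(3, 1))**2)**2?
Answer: 81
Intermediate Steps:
((0 + M(3, 1))**2)**2 = ((0 + 3)**2)**2 = (3**2)**2 = 9**2 = 81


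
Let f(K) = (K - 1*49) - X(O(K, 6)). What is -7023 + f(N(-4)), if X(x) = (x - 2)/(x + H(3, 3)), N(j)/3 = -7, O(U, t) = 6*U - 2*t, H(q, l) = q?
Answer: -191539/27 ≈ -7094.0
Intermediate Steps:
O(U, t) = -2*t + 6*U
N(j) = -21 (N(j) = 3*(-7) = -21)
X(x) = (-2 + x)/(3 + x) (X(x) = (x - 2)/(x + 3) = (-2 + x)/(3 + x))
f(K) = -49 + K - (-14 + 6*K)/(-9 + 6*K) (f(K) = (K - 1*49) - (-2 + (-2*6 + 6*K))/(3 + (-2*6 + 6*K)) = (K - 49) - (-2 + (-12 + 6*K))/(3 + (-12 + 6*K)) = (-49 + K) - (-14 + 6*K)/(-9 + 6*K) = -49 + K - (-14 + 6*K)/(-9 + 6*K))
-7023 + f(N(-4)) = -7023 + (455 - 309*(-21) + 6*(-21)**2)/(3*(-3 + 2*(-21))) = -7023 + (455 + 6489 + 6*441)/(3*(-3 - 42)) = -7023 + (1/3)*(455 + 6489 + 2646)/(-45) = -7023 + (1/3)*(-1/45)*9590 = -7023 - 1918/27 = -191539/27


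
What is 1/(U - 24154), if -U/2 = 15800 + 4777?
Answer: -1/65308 ≈ -1.5312e-5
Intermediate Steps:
U = -41154 (U = -2*(15800 + 4777) = -2*20577 = -41154)
1/(U - 24154) = 1/(-41154 - 24154) = 1/(-65308) = -1/65308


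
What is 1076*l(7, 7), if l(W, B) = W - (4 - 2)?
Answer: 5380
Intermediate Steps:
l(W, B) = -2 + W (l(W, B) = W - 1*2 = W - 2 = -2 + W)
1076*l(7, 7) = 1076*(-2 + 7) = 1076*5 = 5380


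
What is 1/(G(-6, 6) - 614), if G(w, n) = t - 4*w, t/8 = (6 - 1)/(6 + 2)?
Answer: -1/585 ≈ -0.0017094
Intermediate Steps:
t = 5 (t = 8*((6 - 1)/(6 + 2)) = 8*(5/8) = 5)
G(w, n) = 5 - 4*w
1/(G(-6, 6) - 614) = 1/((5 - 4*(-6)) - 614) = 1/((5 + 24) - 614) = 1/(29 - 614) = 1/(-585) = -1/585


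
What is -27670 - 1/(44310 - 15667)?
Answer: -792551811/28643 ≈ -27670.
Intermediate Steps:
-27670 - 1/(44310 - 15667) = -27670 - 1/28643 = -792551811/28643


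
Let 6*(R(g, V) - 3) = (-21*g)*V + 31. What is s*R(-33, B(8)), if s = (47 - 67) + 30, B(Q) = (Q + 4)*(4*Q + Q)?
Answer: 1663445/3 ≈ 5.5448e+5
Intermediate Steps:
B(Q) = 5*Q*(4 + Q) (B(Q) = (4 + Q)*(5*Q) = 5*Q*(4 + Q))
s = 10 (s = -20 + 30 = 10)
R(g, V) = 49/6 - 7*V*g/2 (R(g, V) = 3 + ((-21*g)*V + 31)/6 = 3 + (-21*V*g + 31)/6 = 3 + (31 - 21*V*g)/6 = 3 + (31/6 - 7*V*g/2) = 49/6 - 7*V*g/2)
s*R(-33, B(8)) = 10*(49/6 - 7/2*5*8*(4 + 8)*(-33)) = 10*(49/6 - 7/2*5*8*12*(-33)) = 10*(49/6 - 7/2*480*(-33)) = 10*(49/6 + 55440) = 10*(332689/6) = 1663445/3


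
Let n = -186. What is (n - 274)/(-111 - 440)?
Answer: 460/551 ≈ 0.83485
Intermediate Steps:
(n - 274)/(-111 - 440) = (-186 - 274)/(-111 - 440) = -460/(-551) = -460*(-1/551) = 460/551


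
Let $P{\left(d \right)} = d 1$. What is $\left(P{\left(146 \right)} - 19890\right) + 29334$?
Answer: $9590$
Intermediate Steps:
$P{\left(d \right)} = d$
$\left(P{\left(146 \right)} - 19890\right) + 29334 = \left(146 - 19890\right) + 29334 = -19744 + 29334 = 9590$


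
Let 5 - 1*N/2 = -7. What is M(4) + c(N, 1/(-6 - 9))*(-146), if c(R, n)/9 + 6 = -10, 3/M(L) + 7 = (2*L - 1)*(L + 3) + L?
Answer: 967107/46 ≈ 21024.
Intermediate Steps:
N = 24 (N = 10 - 2*(-7) = 10 + 14 = 24)
M(L) = 3/(-7 + L + (-1 + 2*L)*(3 + L)) (M(L) = 3/(-7 + ((2*L - 1)*(L + 3) + L)) = 3/(-7 + ((-1 + 2*L)*(3 + L) + L)) = 3/(-7 + (L + (-1 + 2*L)*(3 + L))) = 3/(-7 + L + (-1 + 2*L)*(3 + L)))
c(R, n) = -144 (c(R, n) = -54 + 9*(-10) = -54 - 90 = -144)
M(4) + c(N, 1/(-6 - 9))*(-146) = 3/(2*(-5 + 4² + 3*4)) - 144*(-146) = 3/(2*(-5 + 16 + 12)) + 21024 = (3/2)/23 + 21024 = (3/2)*(1/23) + 21024 = 3/46 + 21024 = 967107/46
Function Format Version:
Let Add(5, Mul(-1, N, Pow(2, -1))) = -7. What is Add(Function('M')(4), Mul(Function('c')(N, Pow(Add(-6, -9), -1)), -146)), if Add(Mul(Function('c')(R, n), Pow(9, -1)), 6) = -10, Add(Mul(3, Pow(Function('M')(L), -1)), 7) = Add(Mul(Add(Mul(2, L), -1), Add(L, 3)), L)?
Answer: Rational(967107, 46) ≈ 21024.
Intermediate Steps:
N = 24 (N = Add(10, Mul(-2, -7)) = Add(10, 14) = 24)
Function('M')(L) = Mul(3, Pow(Add(-7, L, Mul(Add(-1, Mul(2, L)), Add(3, L))), -1)) (Function('M')(L) = Mul(3, Pow(Add(-7, Add(Mul(Add(Mul(2, L), -1), Add(L, 3)), L)), -1)) = Mul(3, Pow(Add(-7, Add(Mul(Add(-1, Mul(2, L)), Add(3, L)), L)), -1)) = Mul(3, Pow(Add(-7, Add(L, Mul(Add(-1, Mul(2, L)), Add(3, L)))), -1)) = Mul(3, Pow(Add(-7, L, Mul(Add(-1, Mul(2, L)), Add(3, L))), -1)))
Function('c')(R, n) = -144 (Function('c')(R, n) = Add(-54, Mul(9, -10)) = Add(-54, -90) = -144)
Add(Function('M')(4), Mul(Function('c')(N, Pow(Add(-6, -9), -1)), -146)) = Add(Mul(Rational(3, 2), Pow(Add(-5, Pow(4, 2), Mul(3, 4)), -1)), Mul(-144, -146)) = Add(Mul(Rational(3, 2), Pow(Add(-5, 16, 12), -1)), 21024) = Add(Mul(Rational(3, 2), Pow(23, -1)), 21024) = Add(Mul(Rational(3, 2), Rational(1, 23)), 21024) = Add(Rational(3, 46), 21024) = Rational(967107, 46)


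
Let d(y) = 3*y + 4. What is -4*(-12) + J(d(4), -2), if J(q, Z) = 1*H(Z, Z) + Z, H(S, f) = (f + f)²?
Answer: 62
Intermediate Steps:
H(S, f) = 4*f² (H(S, f) = (2*f)² = 4*f²)
d(y) = 4 + 3*y
J(q, Z) = Z + 4*Z² (J(q, Z) = 1*(4*Z²) + Z = 4*Z² + Z = Z + 4*Z²)
-4*(-12) + J(d(4), -2) = -4*(-12) - 2*(1 + 4*(-2)) = 48 - 2*(1 - 8) = 48 - 2*(-7) = 48 + 14 = 62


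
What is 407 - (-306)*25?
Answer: 8057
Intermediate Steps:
407 - (-306)*25 = 407 - 102*(-75) = 407 + 7650 = 8057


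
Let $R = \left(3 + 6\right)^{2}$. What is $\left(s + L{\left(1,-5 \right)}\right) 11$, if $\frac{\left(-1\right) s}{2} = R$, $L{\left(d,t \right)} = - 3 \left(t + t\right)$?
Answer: $-1452$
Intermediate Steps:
$L{\left(d,t \right)} = - 6 t$ ($L{\left(d,t \right)} = - 3 \cdot 2 t = - 6 t$)
$R = 81$ ($R = 9^{2} = 81$)
$s = -162$ ($s = \left(-2\right) 81 = -162$)
$\left(s + L{\left(1,-5 \right)}\right) 11 = \left(-162 - -30\right) 11 = \left(-162 + 30\right) 11 = \left(-132\right) 11 = -1452$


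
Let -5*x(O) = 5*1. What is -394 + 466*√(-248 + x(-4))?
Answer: -394 + 466*I*√249 ≈ -394.0 + 7353.4*I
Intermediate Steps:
x(O) = -1
-394 + 466*√(-248 + x(-4)) = -394 + 466*√(-248 - 1) = -394 + 466*√(-249) = -394 + 466*(I*√249) = -394 + 466*I*√249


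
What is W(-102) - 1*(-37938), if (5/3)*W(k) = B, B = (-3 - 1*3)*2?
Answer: 189654/5 ≈ 37931.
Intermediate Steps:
B = -12 (B = (-3 - 3)*2 = -6*2 = -12)
W(k) = -36/5 (W(k) = (⅗)*(-12) = -36/5)
W(-102) - 1*(-37938) = -36/5 - 1*(-37938) = -36/5 + 37938 = 189654/5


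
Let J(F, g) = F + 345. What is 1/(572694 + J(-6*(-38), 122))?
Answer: 1/573267 ≈ 1.7444e-6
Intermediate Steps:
J(F, g) = 345 + F
1/(572694 + J(-6*(-38), 122)) = 1/(572694 + (345 - 6*(-38))) = 1/(572694 + (345 + 228)) = 1/(572694 + 573) = 1/573267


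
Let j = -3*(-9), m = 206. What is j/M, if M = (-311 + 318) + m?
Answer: 9/71 ≈ 0.12676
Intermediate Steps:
j = 27
M = 213 (M = (-311 + 318) + 206 = 7 + 206 = 213)
j/M = 27/213 = 27*(1/213) = 9/71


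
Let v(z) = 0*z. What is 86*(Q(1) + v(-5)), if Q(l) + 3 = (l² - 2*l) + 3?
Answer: -86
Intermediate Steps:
v(z) = 0
Q(l) = l² - 2*l (Q(l) = -3 + ((l² - 2*l) + 3) = -3 + (3 + l² - 2*l) = l² - 2*l)
86*(Q(1) + v(-5)) = 86*(1*(-2 + 1) + 0) = 86*(1*(-1) + 0) = 86*(-1 + 0) = 86*(-1) = -86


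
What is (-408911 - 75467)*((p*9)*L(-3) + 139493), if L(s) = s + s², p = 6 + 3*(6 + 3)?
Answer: -68430501950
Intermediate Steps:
p = 33 (p = 6 + 3*9 = 6 + 27 = 33)
(-408911 - 75467)*((p*9)*L(-3) + 139493) = (-408911 - 75467)*((33*9)*(-3*(1 - 3)) + 139493) = -484378*(297*(-3*(-2)) + 139493) = -484378*(297*6 + 139493) = -484378*(1782 + 139493) = -484378*141275 = -68430501950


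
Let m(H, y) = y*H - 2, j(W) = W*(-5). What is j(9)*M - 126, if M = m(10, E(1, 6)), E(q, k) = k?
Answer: -2736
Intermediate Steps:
j(W) = -5*W
m(H, y) = -2 + H*y (m(H, y) = H*y - 2 = -2 + H*y)
M = 58 (M = -2 + 10*6 = -2 + 60 = 58)
j(9)*M - 126 = -5*9*58 - 126 = -45*58 - 126 = -2610 - 126 = -2736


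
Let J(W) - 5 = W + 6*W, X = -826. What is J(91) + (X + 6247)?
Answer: 6063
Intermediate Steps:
J(W) = 5 + 7*W (J(W) = 5 + (W + 6*W) = 5 + 7*W)
J(91) + (X + 6247) = (5 + 7*91) + (-826 + 6247) = (5 + 637) + 5421 = 642 + 5421 = 6063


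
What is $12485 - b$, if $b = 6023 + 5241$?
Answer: $1221$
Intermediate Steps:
$b = 11264$
$12485 - b = 12485 - 11264 = 1221$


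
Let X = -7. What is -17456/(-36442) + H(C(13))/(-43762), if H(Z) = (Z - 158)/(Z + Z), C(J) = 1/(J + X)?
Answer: 781164759/1594774804 ≈ 0.48983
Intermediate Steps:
C(J) = 1/(-7 + J) (C(J) = 1/(J - 7) = 1/(-7 + J))
H(Z) = (-158 + Z)/(2*Z) (H(Z) = (-158 + Z)/((2*Z)) = (-158 + Z)*(1/(2*Z)) = (-158 + Z)/(2*Z))
-17456/(-36442) + H(C(13))/(-43762) = -17456/(-36442) + ((-158 + 1/(-7 + 13))/(2*(1/(-7 + 13))))/(-43762) = -17456*(-1/36442) + ((-158 + 1/6)/(2*(1/6)))*(-1/43762) = 8728/18221 + ((-158 + ⅙)/(2*(⅙)))*(-1/43762) = 8728/18221 + ((½)*6*(-947/6))*(-1/43762) = 8728/18221 - 947/2*(-1/43762) = 8728/18221 + 947/87524 = 781164759/1594774804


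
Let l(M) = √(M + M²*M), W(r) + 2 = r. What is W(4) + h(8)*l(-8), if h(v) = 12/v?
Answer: 2 + 3*I*√130 ≈ 2.0 + 34.205*I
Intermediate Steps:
W(r) = -2 + r
l(M) = √(M + M³)
W(4) + h(8)*l(-8) = (-2 + 4) + (12/8)*√(-8 + (-8)³) = 2 + (12*(⅛))*√(-8 - 512) = 2 + 3*√(-520)/2 = 2 + 3*(2*I*√130)/2 = 2 + 3*I*√130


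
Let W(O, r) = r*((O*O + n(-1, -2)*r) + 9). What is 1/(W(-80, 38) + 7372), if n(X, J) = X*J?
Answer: 1/253802 ≈ 3.9401e-6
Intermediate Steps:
n(X, J) = J*X
W(O, r) = r*(9 + O**2 + 2*r) (W(O, r) = r*((O*O + (-2*(-1))*r) + 9) = r*((O**2 + 2*r) + 9) = r*(9 + O**2 + 2*r))
1/(W(-80, 38) + 7372) = 1/(38*(9 + (-80)**2 + 2*38) + 7372) = 1/(38*(9 + 6400 + 76) + 7372) = 1/(38*6485 + 7372) = 1/(246430 + 7372) = 1/253802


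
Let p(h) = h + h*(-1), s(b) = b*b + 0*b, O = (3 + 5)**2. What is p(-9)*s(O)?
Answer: 0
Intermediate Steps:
O = 64 (O = 8**2 = 64)
s(b) = b**2 (s(b) = b**2 + 0 = b**2)
p(h) = 0 (p(h) = h - h = 0)
p(-9)*s(O) = 0*64**2 = 0*4096 = 0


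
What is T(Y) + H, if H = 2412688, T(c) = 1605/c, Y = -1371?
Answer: 1102597881/457 ≈ 2.4127e+6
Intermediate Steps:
T(Y) + H = 1605/(-1371) + 2412688 = 1605*(-1/1371) + 2412688 = -535/457 + 2412688 = 1102597881/457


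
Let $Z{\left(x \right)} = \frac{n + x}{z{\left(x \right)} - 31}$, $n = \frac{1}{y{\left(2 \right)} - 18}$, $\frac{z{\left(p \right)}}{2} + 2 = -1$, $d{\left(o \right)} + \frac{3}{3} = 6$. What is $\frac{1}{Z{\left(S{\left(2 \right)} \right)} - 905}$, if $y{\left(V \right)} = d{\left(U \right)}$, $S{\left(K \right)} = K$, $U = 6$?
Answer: $- \frac{481}{435330} \approx -0.0011049$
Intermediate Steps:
$d{\left(o \right)} = 5$ ($d{\left(o \right)} = -1 + 6 = 5$)
$z{\left(p \right)} = -6$ ($z{\left(p \right)} = -4 + 2 \left(-1\right) = -4 - 2 = -6$)
$y{\left(V \right)} = 5$
$n = - \frac{1}{13}$ ($n = \frac{1}{5 - 18} = \frac{1}{-13} = - \frac{1}{13} \approx -0.076923$)
$Z{\left(x \right)} = \frac{1}{481} - \frac{x}{37}$ ($Z{\left(x \right)} = \frac{- \frac{1}{13} + x}{-6 - 31} = \frac{- \frac{1}{13} + x}{-37} = \left(- \frac{1}{13} + x\right) \left(- \frac{1}{37}\right) = \frac{1}{481} - \frac{x}{37}$)
$\frac{1}{Z{\left(S{\left(2 \right)} \right)} - 905} = \frac{1}{\left(\frac{1}{481} - \frac{2}{37}\right) - 905} = \frac{1}{- \frac{25}{481} - 905} = \frac{1}{- \frac{435330}{481}} = - \frac{481}{435330}$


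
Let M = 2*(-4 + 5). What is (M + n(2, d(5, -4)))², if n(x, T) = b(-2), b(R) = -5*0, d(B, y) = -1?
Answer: 4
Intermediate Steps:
b(R) = 0
M = 2 (M = 2*1 = 2)
n(x, T) = 0
(M + n(2, d(5, -4)))² = (2 + 0)² = 2² = 4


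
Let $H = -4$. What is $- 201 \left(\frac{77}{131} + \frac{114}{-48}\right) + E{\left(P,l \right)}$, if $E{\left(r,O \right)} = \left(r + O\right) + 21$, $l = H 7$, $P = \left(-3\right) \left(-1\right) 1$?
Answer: $\frac{372281}{1048} \approx 355.23$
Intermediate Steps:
$P = 3$ ($P = 3 \cdot 1 = 3$)
$l = -28$ ($l = \left(-4\right) 7 = -28$)
$E{\left(r,O \right)} = 21 + O + r$ ($E{\left(r,O \right)} = \left(O + r\right) + 21 = 21 + O + r$)
$- 201 \left(\frac{77}{131} + \frac{114}{-48}\right) + E{\left(P,l \right)} = - 201 \left(\frac{77}{131} + \frac{114}{-48}\right) + \left(21 - 28 + 3\right) = - 201 \left(77 \cdot \frac{1}{131} + 114 \left(- \frac{1}{48}\right)\right) - 4 = - 201 \left(\frac{77}{131} - \frac{19}{8}\right) - 4 = \left(-201\right) \left(- \frac{1873}{1048}\right) - 4 = \frac{376473}{1048} - 4 = \frac{372281}{1048}$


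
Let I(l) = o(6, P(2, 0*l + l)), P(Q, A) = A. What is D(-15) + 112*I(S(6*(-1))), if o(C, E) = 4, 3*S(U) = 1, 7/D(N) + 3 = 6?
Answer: 1351/3 ≈ 450.33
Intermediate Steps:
D(N) = 7/3 (D(N) = 7/(-3 + 6) = 7/3)
S(U) = ⅓ (S(U) = (⅓)*1 = ⅓)
I(l) = 4
D(-15) + 112*I(S(6*(-1))) = 7/3 + 112*4 = 7/3 + 448 = 1351/3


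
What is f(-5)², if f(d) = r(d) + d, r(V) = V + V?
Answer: 225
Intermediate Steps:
r(V) = 2*V
f(d) = 3*d (f(d) = 2*d + d = 3*d)
f(-5)² = (3*(-5))² = (-15)² = 225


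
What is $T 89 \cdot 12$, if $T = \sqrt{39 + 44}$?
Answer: $1068 \sqrt{83} \approx 9729.9$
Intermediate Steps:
$T = \sqrt{83} \approx 9.1104$
$T 89 \cdot 12 = \sqrt{83} \cdot 89 \cdot 12 = 89 \sqrt{83} \cdot 12 = 1068 \sqrt{83}$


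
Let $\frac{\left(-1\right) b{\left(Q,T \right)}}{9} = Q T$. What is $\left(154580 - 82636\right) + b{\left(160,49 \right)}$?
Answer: $1384$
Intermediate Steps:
$b{\left(Q,T \right)} = - 9 Q T$
$\left(154580 - 82636\right) + b{\left(160,49 \right)} = \left(154580 - 82636\right) - 1440 \cdot 49 = 71944 - 70560 = 1384$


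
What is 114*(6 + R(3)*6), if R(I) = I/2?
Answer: 1710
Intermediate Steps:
R(I) = I/2 (R(I) = I*(½) = I/2)
114*(6 + R(3)*6) = 114*(6 + ((½)*3)*6) = 114*(6 + (3/2)*6) = 114*(6 + 9) = 114*15 = 1710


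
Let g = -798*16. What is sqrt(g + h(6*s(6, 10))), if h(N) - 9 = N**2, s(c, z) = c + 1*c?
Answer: 5*I*sqrt(303) ≈ 87.034*I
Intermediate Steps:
s(c, z) = 2*c (s(c, z) = c + c = 2*c)
h(N) = 9 + N**2
g = -12768
sqrt(g + h(6*s(6, 10))) = sqrt(-12768 + (9 + (6*(2*6))**2)) = sqrt(-12768 + (9 + (6*12)**2)) = sqrt(-12768 + (9 + 72**2)) = sqrt(-12768 + (9 + 5184)) = sqrt(-12768 + 5193) = sqrt(-7575) = 5*I*sqrt(303)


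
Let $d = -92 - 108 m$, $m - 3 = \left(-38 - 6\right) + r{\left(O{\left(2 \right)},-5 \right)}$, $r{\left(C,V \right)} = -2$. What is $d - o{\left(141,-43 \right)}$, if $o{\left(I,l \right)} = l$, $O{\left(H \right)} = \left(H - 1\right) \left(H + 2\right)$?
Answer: $4595$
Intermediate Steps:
$O{\left(H \right)} = \left(-1 + H\right) \left(2 + H\right)$
$m = -43$ ($m = 3 - 46 = -43$)
$d = 4552$ ($d = -92 - -4644 = -92 + 4644 = 4552$)
$d - o{\left(141,-43 \right)} = 4552 - -43 = 4552 + 43 = 4595$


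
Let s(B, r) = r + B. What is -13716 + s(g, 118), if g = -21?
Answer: -13619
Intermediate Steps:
s(B, r) = B + r
-13716 + s(g, 118) = -13716 + (-21 + 118) = -13716 + 97 = -13619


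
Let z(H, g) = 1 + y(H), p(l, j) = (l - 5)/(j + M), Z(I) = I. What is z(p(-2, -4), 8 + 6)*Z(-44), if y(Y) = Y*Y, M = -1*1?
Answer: -3256/25 ≈ -130.24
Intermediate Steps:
M = -1
y(Y) = Y²
p(l, j) = (-5 + l)/(-1 + j) (p(l, j) = (l - 5)/(j - 1) = (-5 + l)/(-1 + j))
z(H, g) = 1 + H²
z(p(-2, -4), 8 + 6)*Z(-44) = (1 + ((-5 - 2)/(-1 - 4))²)*(-44) = (1 + (-7/(-5))²)*(-44) = (1 + (-⅕*(-7))²)*(-44) = (1 + (7/5)²)*(-44) = (1 + 49/25)*(-44) = (74/25)*(-44) = -3256/25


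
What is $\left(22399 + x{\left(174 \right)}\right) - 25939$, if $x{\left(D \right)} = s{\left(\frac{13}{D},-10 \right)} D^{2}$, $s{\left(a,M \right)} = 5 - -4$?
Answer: $268944$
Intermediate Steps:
$s{\left(a,M \right)} = 9$ ($s{\left(a,M \right)} = 5 + 4 = 9$)
$x{\left(D \right)} = 9 D^{2}$
$\left(22399 + x{\left(174 \right)}\right) - 25939 = \left(22399 + 9 \cdot 174^{2}\right) - 25939 = \left(22399 + 9 \cdot 30276\right) - 25939 = \left(22399 + 272484\right) - 25939 = 294883 - 25939 = 268944$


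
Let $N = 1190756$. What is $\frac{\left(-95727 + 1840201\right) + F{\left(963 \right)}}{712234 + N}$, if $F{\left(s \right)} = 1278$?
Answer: $\frac{872876}{951495} \approx 0.91737$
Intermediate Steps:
$\frac{\left(-95727 + 1840201\right) + F{\left(963 \right)}}{712234 + N} = \frac{\left(-95727 + 1840201\right) + 1278}{712234 + 1190756} = \frac{1744474 + 1278}{1902990} = 1745752 \cdot \frac{1}{1902990} = \frac{872876}{951495}$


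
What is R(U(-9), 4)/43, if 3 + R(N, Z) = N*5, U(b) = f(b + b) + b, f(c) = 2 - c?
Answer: 52/43 ≈ 1.2093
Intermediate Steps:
U(b) = 2 - b (U(b) = (2 - (b + b)) + b = (2 - 2*b) + b = 2 - b)
R(N, Z) = -3 + 5*N (R(N, Z) = -3 + N*5 = -3 + 5*N)
R(U(-9), 4)/43 = (-3 + 5*(2 - 1*(-9)))/43 = (-3 + 5*(2 + 9))*(1/43) = (-3 + 5*11)*(1/43) = (-3 + 55)*(1/43) = 52*(1/43) = 52/43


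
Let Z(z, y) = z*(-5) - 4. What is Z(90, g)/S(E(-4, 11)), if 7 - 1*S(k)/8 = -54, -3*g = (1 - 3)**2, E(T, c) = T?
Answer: -227/244 ≈ -0.93033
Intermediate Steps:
g = -4/3 (g = -(1 - 3)**2/3 = -1/3*(-2)**2 = -1/3*4 = -4/3 ≈ -1.3333)
S(k) = 488 (S(k) = 56 - 8*(-54) = 56 + 432 = 488)
Z(z, y) = -4 - 5*z (Z(z, y) = -5*z - 4 = -4 - 5*z)
Z(90, g)/S(E(-4, 11)) = (-4 - 5*90)/488 = (-4 - 450)*(1/488) = -454*1/488 = -227/244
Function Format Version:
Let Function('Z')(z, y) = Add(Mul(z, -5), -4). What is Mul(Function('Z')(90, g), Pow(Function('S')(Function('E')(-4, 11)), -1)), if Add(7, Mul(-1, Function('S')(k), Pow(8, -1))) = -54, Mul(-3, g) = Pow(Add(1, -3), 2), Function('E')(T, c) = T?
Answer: Rational(-227, 244) ≈ -0.93033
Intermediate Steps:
g = Rational(-4, 3) (g = Mul(Rational(-1, 3), Pow(Add(1, -3), 2)) = Mul(Rational(-1, 3), Pow(-2, 2)) = Mul(Rational(-1, 3), 4) = Rational(-4, 3) ≈ -1.3333)
Function('S')(k) = 488 (Function('S')(k) = Add(56, Mul(-8, -54)) = Add(56, 432) = 488)
Function('Z')(z, y) = Add(-4, Mul(-5, z)) (Function('Z')(z, y) = Add(Mul(-5, z), -4) = Add(-4, Mul(-5, z)))
Mul(Function('Z')(90, g), Pow(Function('S')(Function('E')(-4, 11)), -1)) = Mul(Add(-4, Mul(-5, 90)), Pow(488, -1)) = Mul(Add(-4, -450), Rational(1, 488)) = Mul(-454, Rational(1, 488)) = Rational(-227, 244)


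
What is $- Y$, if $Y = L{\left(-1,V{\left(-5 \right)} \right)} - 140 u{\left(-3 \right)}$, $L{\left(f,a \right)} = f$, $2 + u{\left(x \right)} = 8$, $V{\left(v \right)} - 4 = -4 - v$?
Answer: $841$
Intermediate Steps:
$V{\left(v \right)} = - v$ ($V{\left(v \right)} = 4 - \left(4 + v\right) = - v$)
$u{\left(x \right)} = 6$ ($u{\left(x \right)} = -2 + 8 = 6$)
$Y = -841$ ($Y = -1 - 840 = -841$)
$- Y = \left(-1\right) \left(-841\right) = 841$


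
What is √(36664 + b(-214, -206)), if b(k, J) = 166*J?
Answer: 2*√617 ≈ 49.679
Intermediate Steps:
√(36664 + b(-214, -206)) = √(36664 + 166*(-206)) = √(36664 - 34196) = √2468 = 2*√617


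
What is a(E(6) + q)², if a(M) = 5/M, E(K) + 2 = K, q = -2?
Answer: 25/4 ≈ 6.2500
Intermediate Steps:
E(K) = -2 + K
a(E(6) + q)² = (5/((-2 + 6) - 2))² = (5/(4 - 2))² = (5/2)² = 25/4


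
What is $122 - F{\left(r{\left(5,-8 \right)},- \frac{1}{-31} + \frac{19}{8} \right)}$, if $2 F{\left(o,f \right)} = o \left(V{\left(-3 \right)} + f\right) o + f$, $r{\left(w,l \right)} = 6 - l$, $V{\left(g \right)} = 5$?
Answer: $- \frac{300137}{496} \approx -605.12$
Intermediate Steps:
$F{\left(o,f \right)} = \frac{f}{2} + \frac{o^{2} \left(5 + f\right)}{2}$ ($F{\left(o,f \right)} = \frac{o \left(5 + f\right) o + f}{2} = \frac{o^{2} \left(5 + f\right) + f}{2} = \frac{f + o^{2} \left(5 + f\right)}{2} = \frac{f}{2} + \frac{o^{2} \left(5 + f\right)}{2}$)
$122 - F{\left(r{\left(5,-8 \right)},- \frac{1}{-31} + \frac{19}{8} \right)} = 122 - \left(\frac{- \frac{1}{-31} + \frac{19}{8}}{2} + \frac{5 \left(6 - -8\right)^{2}}{2} + \frac{\left(- \frac{1}{-31} + \frac{19}{8}\right) \left(6 - -8\right)^{2}}{2}\right) = 122 - \left(\frac{\left(-1\right) \left(- \frac{1}{31}\right) + 19 \cdot \frac{1}{8}}{2} + \frac{5 \left(6 + 8\right)^{2}}{2} + \frac{\left(\left(-1\right) \left(- \frac{1}{31}\right) + 19 \cdot \frac{1}{8}\right) \left(6 + 8\right)^{2}}{2}\right) = 122 - \left(\frac{\frac{1}{31} + \frac{19}{8}}{2} + \frac{5 \cdot 14^{2}}{2} + \frac{\left(\frac{1}{31} + \frac{19}{8}\right) 14^{2}}{2}\right) = 122 - \left(\frac{1}{2} \cdot \frac{597}{248} + \frac{5}{2} \cdot 196 + \frac{1}{2} \cdot \frac{597}{248} \cdot 196\right) = 122 - \left(\frac{597}{496} + 490 + \frac{29253}{124}\right) = 122 - \frac{360649}{496} = - \frac{300137}{496}$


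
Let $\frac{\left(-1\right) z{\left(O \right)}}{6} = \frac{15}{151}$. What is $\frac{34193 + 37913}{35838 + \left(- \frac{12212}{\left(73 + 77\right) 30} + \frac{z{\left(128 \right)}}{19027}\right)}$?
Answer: $\frac{233061851432250}{115827228611419} \approx 2.0121$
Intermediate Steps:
$z{\left(O \right)} = - \frac{90}{151}$ ($z{\left(O \right)} = - 6 \cdot \frac{15}{151} = - 6 \cdot 15 \cdot \frac{1}{151} = \left(-6\right) \frac{15}{151} = - \frac{90}{151}$)
$\frac{34193 + 37913}{35838 + \left(- \frac{12212}{\left(73 + 77\right) 30} + \frac{z{\left(128 \right)}}{19027}\right)} = \frac{34193 + 37913}{35838 - \left(\frac{90}{2873077} + 12212 \frac{1}{30 \left(73 + 77\right)}\right)} = \frac{72106}{35838 - \left(\frac{90}{2873077} + \frac{12212}{150 \cdot 30}\right)} = \frac{72106}{35838 - \left(\frac{90}{2873077} + \frac{12212}{4500}\right)} = \frac{72106}{35838 - \frac{8771605331}{3232211625}} = \frac{72106}{\frac{115827228611419}{3232211625}} = 72106 \cdot \frac{3232211625}{115827228611419} = \frac{233061851432250}{115827228611419}$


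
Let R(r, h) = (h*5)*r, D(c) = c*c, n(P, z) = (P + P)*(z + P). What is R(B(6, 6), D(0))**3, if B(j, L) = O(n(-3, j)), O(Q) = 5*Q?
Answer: 0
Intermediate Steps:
n(P, z) = 2*P*(P + z) (n(P, z) = (2*P)*(P + z) = 2*P*(P + z))
B(j, L) = 90 - 30*j (B(j, L) = 5*(2*(-3)*(-3 + j)) = 5*(18 - 6*j) = 90 - 30*j)
D(c) = c**2
R(r, h) = 5*h*r (R(r, h) = (5*h)*r = 5*h*r)
R(B(6, 6), D(0))**3 = (5*0**2*(90 - 30*6))**3 = (5*0*(90 - 180))**3 = (5*0*(-90))**3 = 0**3 = 0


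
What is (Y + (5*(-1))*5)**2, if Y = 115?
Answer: 8100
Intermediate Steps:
(Y + (5*(-1))*5)**2 = (115 + (5*(-1))*5)**2 = (115 - 5*5)**2 = (115 - 25)**2 = 90**2 = 8100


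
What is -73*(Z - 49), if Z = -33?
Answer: 5986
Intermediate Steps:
-73*(Z - 49) = -73*(-33 - 49) = -73*(-82) = 5986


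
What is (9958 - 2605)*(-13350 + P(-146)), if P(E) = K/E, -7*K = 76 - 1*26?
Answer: -50160879225/511 ≈ -9.8162e+7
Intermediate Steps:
K = -50/7 (K = -(76 - 1*26)/7 = -(76 - 26)/7 = -1/7*50 = -50/7 ≈ -7.1429)
P(E) = -50/(7*E)
(9958 - 2605)*(-13350 + P(-146)) = (9958 - 2605)*(-13350 - 50/7/(-146)) = 7353*(-13350 - 50/7*(-1/146)) = 7353*(-13350 + 25/511) = 7353*(-6821825/511) = -50160879225/511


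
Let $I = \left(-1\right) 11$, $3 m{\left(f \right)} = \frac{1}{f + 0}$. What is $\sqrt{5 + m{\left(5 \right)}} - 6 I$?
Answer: $66 + \frac{2 \sqrt{285}}{15} \approx 68.251$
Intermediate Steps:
$m{\left(f \right)} = \frac{1}{3 f}$ ($m{\left(f \right)} = \frac{1}{3 \left(f + 0\right)} = \frac{1}{3 f}$)
$I = -11$
$\sqrt{5 + m{\left(5 \right)}} - 6 I = \sqrt{5 + \frac{1}{3 \cdot 5}} - -66 = \sqrt{5 + \frac{1}{3} \cdot \frac{1}{5}} + 66 = \sqrt{5 + \frac{1}{15}} + 66 = \sqrt{\frac{76}{15}} + 66 = \frac{2 \sqrt{285}}{15} + 66 = 66 + \frac{2 \sqrt{285}}{15}$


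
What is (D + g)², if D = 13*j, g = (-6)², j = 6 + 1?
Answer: 16129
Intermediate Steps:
j = 7
g = 36
D = 91 (D = 13*7 = 91)
(D + g)² = (91 + 36)² = 127² = 16129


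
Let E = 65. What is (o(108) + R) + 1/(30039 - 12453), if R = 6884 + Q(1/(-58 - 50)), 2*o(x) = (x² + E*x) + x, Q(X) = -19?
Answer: 285965947/17586 ≈ 16261.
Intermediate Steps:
o(x) = x²/2 + 33*x (o(x) = ((x² + 65*x) + x)/2 = (x² + 66*x)/2 = x²/2 + 33*x)
R = 6865 (R = 6884 - 19 = 6865)
(o(108) + R) + 1/(30039 - 12453) = ((½)*108*(66 + 108) + 6865) + 1/(30039 - 12453) = ((½)*108*174 + 6865) + 1/17586 = (9396 + 6865) + 1/17586 = 16261 + 1/17586 = 285965947/17586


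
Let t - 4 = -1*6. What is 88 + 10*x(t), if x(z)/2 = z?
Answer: 48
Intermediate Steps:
t = -2 (t = 4 - 1*6 = 4 - 6 = -2)
x(z) = 2*z
88 + 10*x(t) = 88 + 10*(2*(-2)) = 88 + 10*(-4) = 88 - 40 = 48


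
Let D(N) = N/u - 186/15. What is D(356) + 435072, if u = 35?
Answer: 15227442/35 ≈ 4.3507e+5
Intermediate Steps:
D(N) = -62/5 + N/35 (D(N) = N/35 - 186/15 = N*(1/35) - 186*1/15 = N/35 - 62/5 = -62/5 + N/35)
D(356) + 435072 = (-62/5 + (1/35)*356) + 435072 = (-62/5 + 356/35) + 435072 = -78/35 + 435072 = 15227442/35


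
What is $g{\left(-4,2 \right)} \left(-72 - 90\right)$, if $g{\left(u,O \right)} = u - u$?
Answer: $0$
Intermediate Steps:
$g{\left(u,O \right)} = 0$
$g{\left(-4,2 \right)} \left(-72 - 90\right) = 0 \left(-72 - 90\right) = 0 \left(-162\right) = 0$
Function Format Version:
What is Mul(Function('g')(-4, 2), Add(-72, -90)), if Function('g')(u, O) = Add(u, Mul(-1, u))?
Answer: 0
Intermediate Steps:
Function('g')(u, O) = 0
Mul(Function('g')(-4, 2), Add(-72, -90)) = Mul(0, Add(-72, -90)) = Mul(0, -162) = 0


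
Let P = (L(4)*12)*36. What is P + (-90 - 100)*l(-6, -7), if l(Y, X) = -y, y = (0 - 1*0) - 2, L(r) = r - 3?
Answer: 52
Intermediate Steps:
L(r) = -3 + r
P = 432 (P = ((-3 + 4)*12)*36 = (1*12)*36 = 12*36 = 432)
y = -2 (y = (0 + 0) - 2 = 0 - 2 = -2)
l(Y, X) = 2 (l(Y, X) = -1*(-2) = 2)
P + (-90 - 100)*l(-6, -7) = 432 + (-90 - 100)*2 = 432 - 190*2 = 432 - 380 = 52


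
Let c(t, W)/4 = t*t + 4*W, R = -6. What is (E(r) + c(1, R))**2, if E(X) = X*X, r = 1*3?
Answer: 6889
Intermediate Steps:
c(t, W) = 4*t**2 + 16*W (c(t, W) = 4*(t*t + 4*W) = 4*(t**2 + 4*W) = 4*t**2 + 16*W)
r = 3
E(X) = X**2
(E(r) + c(1, R))**2 = (3**2 + (4*1**2 + 16*(-6)))**2 = (9 + (4*1 - 96))**2 = (9 + (4 - 96))**2 = (9 - 92)**2 = (-83)**2 = 6889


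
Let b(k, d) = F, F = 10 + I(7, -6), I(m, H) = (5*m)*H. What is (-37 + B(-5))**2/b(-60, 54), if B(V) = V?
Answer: -441/50 ≈ -8.8200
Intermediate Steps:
I(m, H) = 5*H*m
F = -200 (F = 10 + 5*(-6)*7 = 10 - 210 = -200)
b(k, d) = -200
(-37 + B(-5))**2/b(-60, 54) = (-37 - 5)**2/(-200) = (-42)**2*(-1/200) = 1764*(-1/200) = -441/50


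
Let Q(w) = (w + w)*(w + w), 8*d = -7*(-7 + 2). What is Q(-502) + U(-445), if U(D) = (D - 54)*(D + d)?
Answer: 9823103/8 ≈ 1.2279e+6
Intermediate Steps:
d = 35/8 (d = (-7*(-7 + 2))/8 = (-7*(-5))/8 = (⅛)*35 = 35/8 ≈ 4.3750)
U(D) = (-54 + D)*(35/8 + D) (U(D) = (D - 54)*(D + 35/8) = (-54 + D)*(35/8 + D))
Q(w) = 4*w² (Q(w) = (2*w)*(2*w) = 4*w²)
Q(-502) + U(-445) = 4*(-502)² + (-945/4 + (-445)² - 397/8*(-445)) = 4*252004 + (-945/4 + 198025 + 176665/8) = 1008016 + 1758975/8 = 9823103/8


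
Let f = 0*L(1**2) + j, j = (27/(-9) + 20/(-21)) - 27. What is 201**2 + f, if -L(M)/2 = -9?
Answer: 847771/21 ≈ 40370.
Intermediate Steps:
L(M) = 18 (L(M) = -2*(-9) = 18)
j = -650/21 (j = (27*(-1/9) + 20*(-1/21)) - 27 = (-3 - 20/21) - 27 = -83/21 - 27 = -650/21 ≈ -30.952)
f = -650/21 (f = 0*18 - 650/21 = 0 - 650/21 = -650/21 ≈ -30.952)
201**2 + f = 201**2 - 650/21 = 40401 - 650/21 = 847771/21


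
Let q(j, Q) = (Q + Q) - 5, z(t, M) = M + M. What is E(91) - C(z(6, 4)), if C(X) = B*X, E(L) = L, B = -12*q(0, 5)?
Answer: 571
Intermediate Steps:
z(t, M) = 2*M
q(j, Q) = -5 + 2*Q (q(j, Q) = 2*Q - 5 = -5 + 2*Q)
B = -60 (B = -12*(-5 + 2*5) = -12*(-5 + 10) = -12*5 = -60)
C(X) = -60*X
E(91) - C(z(6, 4)) = 91 - (-60)*2*4 = 91 - (-60)*8 = 91 - 1*(-480) = 91 + 480 = 571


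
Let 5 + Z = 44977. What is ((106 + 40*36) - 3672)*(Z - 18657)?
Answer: -55945690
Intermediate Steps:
Z = 44972 (Z = -5 + 44977 = 44972)
((106 + 40*36) - 3672)*(Z - 18657) = ((106 + 40*36) - 3672)*(44972 - 18657) = ((106 + 1440) - 3672)*26315 = (1546 - 3672)*26315 = -2126*26315 = -55945690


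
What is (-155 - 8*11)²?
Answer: 59049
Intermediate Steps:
(-155 - 8*11)² = (-155 - 88)² = (-243)² = 59049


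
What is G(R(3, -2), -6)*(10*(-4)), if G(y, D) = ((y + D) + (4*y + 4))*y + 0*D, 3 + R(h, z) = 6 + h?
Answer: -6720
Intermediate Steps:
R(h, z) = 3 + h (R(h, z) = -3 + (6 + h) = 3 + h)
G(y, D) = y*(4 + D + 5*y) (G(y, D) = ((D + y) + (4 + 4*y))*y + 0 = (4 + D + 5*y)*y + 0 = y*(4 + D + 5*y) + 0 = y*(4 + D + 5*y))
G(R(3, -2), -6)*(10*(-4)) = ((3 + 3)*(4 - 6 + 5*(3 + 3)))*(10*(-4)) = (6*(4 - 6 + 5*6))*(-40) = (6*(4 - 6 + 30))*(-40) = (6*28)*(-40) = 168*(-40) = -6720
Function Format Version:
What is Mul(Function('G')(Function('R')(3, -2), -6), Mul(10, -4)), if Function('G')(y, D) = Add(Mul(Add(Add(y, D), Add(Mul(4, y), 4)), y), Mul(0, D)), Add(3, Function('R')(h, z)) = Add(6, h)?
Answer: -6720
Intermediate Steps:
Function('R')(h, z) = Add(3, h) (Function('R')(h, z) = Add(-3, Add(6, h)) = Add(3, h))
Function('G')(y, D) = Mul(y, Add(4, D, Mul(5, y))) (Function('G')(y, D) = Add(Mul(Add(Add(D, y), Add(4, Mul(4, y))), y), 0) = Add(Mul(Add(4, D, Mul(5, y)), y), 0) = Add(Mul(y, Add(4, D, Mul(5, y))), 0) = Mul(y, Add(4, D, Mul(5, y))))
Mul(Function('G')(Function('R')(3, -2), -6), Mul(10, -4)) = Mul(Mul(Add(3, 3), Add(4, -6, Mul(5, Add(3, 3)))), Mul(10, -4)) = Mul(Mul(6, Add(4, -6, Mul(5, 6))), -40) = Mul(Mul(6, Add(4, -6, 30)), -40) = Mul(Mul(6, 28), -40) = Mul(168, -40) = -6720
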